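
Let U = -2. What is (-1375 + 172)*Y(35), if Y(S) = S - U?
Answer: -44511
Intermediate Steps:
Y(S) = 2 + S (Y(S) = S - 1*(-2) = S + 2 = 2 + S)
(-1375 + 172)*Y(35) = (-1375 + 172)*(2 + 35) = -1203*37 = -44511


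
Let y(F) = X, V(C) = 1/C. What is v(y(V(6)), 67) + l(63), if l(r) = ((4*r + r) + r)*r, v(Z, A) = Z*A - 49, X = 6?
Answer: 24167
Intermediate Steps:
V(C) = 1/C
y(F) = 6
v(Z, A) = -49 + A*Z (v(Z, A) = A*Z - 49 = -49 + A*Z)
l(r) = 6*r**2 (l(r) = (5*r + r)*r = (6*r)*r = 6*r**2)
v(y(V(6)), 67) + l(63) = (-49 + 67*6) + 6*63**2 = (-49 + 402) + 6*3969 = 353 + 23814 = 24167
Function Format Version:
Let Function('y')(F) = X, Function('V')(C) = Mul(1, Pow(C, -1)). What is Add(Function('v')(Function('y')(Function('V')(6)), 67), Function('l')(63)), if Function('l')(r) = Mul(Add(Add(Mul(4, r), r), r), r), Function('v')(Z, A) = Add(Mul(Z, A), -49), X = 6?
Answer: 24167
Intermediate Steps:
Function('V')(C) = Pow(C, -1)
Function('y')(F) = 6
Function('v')(Z, A) = Add(-49, Mul(A, Z)) (Function('v')(Z, A) = Add(Mul(A, Z), -49) = Add(-49, Mul(A, Z)))
Function('l')(r) = Mul(6, Pow(r, 2)) (Function('l')(r) = Mul(Add(Mul(5, r), r), r) = Mul(Mul(6, r), r) = Mul(6, Pow(r, 2)))
Add(Function('v')(Function('y')(Function('V')(6)), 67), Function('l')(63)) = Add(Add(-49, Mul(67, 6)), Mul(6, Pow(63, 2))) = Add(Add(-49, 402), Mul(6, 3969)) = Add(353, 23814) = 24167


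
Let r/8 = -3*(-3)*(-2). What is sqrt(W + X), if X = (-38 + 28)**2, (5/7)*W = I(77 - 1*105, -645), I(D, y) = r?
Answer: 2*I*sqrt(635)/5 ≈ 10.08*I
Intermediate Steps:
r = -144 (r = 8*(-3*(-3)*(-2)) = 8*(9*(-2)) = 8*(-18) = -144)
I(D, y) = -144
W = -1008/5 (W = (7/5)*(-144) = -1008/5 ≈ -201.60)
X = 100 (X = (-10)**2 = 100)
sqrt(W + X) = sqrt(-1008/5 + 100) = sqrt(-508/5) = 2*I*sqrt(635)/5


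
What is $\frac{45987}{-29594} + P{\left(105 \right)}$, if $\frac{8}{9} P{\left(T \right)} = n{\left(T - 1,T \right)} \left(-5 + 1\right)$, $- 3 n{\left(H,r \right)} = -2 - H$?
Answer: $- \frac{4751433}{29594} \approx -160.55$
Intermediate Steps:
$n{\left(H,r \right)} = \frac{2}{3} + \frac{H}{3}$ ($n{\left(H,r \right)} = - \frac{-2 - H}{3} = \frac{2}{3} + \frac{H}{3}$)
$P{\left(T \right)} = - \frac{3}{2} - \frac{3 T}{2}$ ($P{\left(T \right)} = \frac{9 \left(\frac{2}{3} + \frac{T - 1}{3}\right) \left(-5 + 1\right)}{8} = \frac{9 \left(\frac{2}{3} + \frac{-1 + T}{3}\right) \left(-4\right)}{8} = \frac{9 \left(\frac{2}{3} + \left(- \frac{1}{3} + \frac{T}{3}\right)\right) \left(-4\right)}{8} = \frac{9 \left(\frac{1}{3} + \frac{T}{3}\right) \left(-4\right)}{8} = \frac{9 \left(- \frac{4}{3} - \frac{4 T}{3}\right)}{8} = - \frac{3}{2} - \frac{3 T}{2}$)
$\frac{45987}{-29594} + P{\left(105 \right)} = \frac{45987}{-29594} - 159 = 45987 \left(- \frac{1}{29594}\right) - 159 = - \frac{45987}{29594} - 159 = - \frac{4751433}{29594}$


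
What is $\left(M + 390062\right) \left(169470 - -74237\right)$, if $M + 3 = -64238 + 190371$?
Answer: $125799603744$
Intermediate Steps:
$M = 126130$ ($M = -3 + \left(-64238 + 190371\right) = -3 + 126133 = 126130$)
$\left(M + 390062\right) \left(169470 - -74237\right) = \left(126130 + 390062\right) \left(169470 - -74237\right) = 516192 \left(169470 + \left(74294 - 57\right)\right) = 516192 \left(169470 + 74237\right) = 516192 \cdot 243707 = 125799603744$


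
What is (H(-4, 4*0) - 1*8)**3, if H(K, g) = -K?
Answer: -64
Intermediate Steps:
(H(-4, 4*0) - 1*8)**3 = (-1*(-4) - 1*8)**3 = (4 - 8)**3 = (-4)**3 = -64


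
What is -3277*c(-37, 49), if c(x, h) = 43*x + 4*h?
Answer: 4571415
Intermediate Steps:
c(x, h) = 4*h + 43*x
-3277*c(-37, 49) = -3277*(4*49 + 43*(-37)) = -3277*(196 - 1591) = -3277*(-1395) = 4571415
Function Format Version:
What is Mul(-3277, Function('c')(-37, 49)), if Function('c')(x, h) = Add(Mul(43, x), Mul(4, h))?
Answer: 4571415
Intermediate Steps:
Function('c')(x, h) = Add(Mul(4, h), Mul(43, x))
Mul(-3277, Function('c')(-37, 49)) = Mul(-3277, Add(Mul(4, 49), Mul(43, -37))) = Mul(-3277, Add(196, -1591)) = Mul(-3277, -1395) = 4571415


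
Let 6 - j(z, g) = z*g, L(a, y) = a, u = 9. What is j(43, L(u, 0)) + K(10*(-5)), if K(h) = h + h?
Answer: -481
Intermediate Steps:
K(h) = 2*h
j(z, g) = 6 - g*z (j(z, g) = 6 - z*g = 6 - g*z)
j(43, L(u, 0)) + K(10*(-5)) = (6 - 1*9*43) + 2*(10*(-5)) = (6 - 387) + 2*(-50) = -381 - 100 = -481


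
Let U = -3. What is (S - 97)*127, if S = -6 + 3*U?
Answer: -14224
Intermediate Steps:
S = -15 (S = -6 + 3*(-3) = -6 - 9 = -15)
(S - 97)*127 = (-15 - 97)*127 = -112*127 = -14224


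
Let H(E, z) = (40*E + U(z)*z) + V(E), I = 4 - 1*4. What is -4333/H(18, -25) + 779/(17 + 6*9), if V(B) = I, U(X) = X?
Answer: 740112/95495 ≈ 7.7503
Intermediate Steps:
I = 0 (I = 4 - 4 = 0)
V(B) = 0
H(E, z) = z**2 + 40*E (H(E, z) = (40*E + z*z) + 0 = (40*E + z**2) + 0 = (z**2 + 40*E) + 0 = z**2 + 40*E)
-4333/H(18, -25) + 779/(17 + 6*9) = -4333/((-25)**2 + 40*18) + 779/(17 + 6*9) = -4333/(625 + 720) + 779/(17 + 54) = -4333/1345 + 779/71 = 740112/95495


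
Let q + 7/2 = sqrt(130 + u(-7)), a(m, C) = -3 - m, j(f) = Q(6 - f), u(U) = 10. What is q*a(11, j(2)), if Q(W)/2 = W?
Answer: 49 - 28*sqrt(35) ≈ -116.65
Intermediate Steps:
Q(W) = 2*W
j(f) = 12 - 2*f (j(f) = 2*(6 - f) = 12 - 2*f)
q = -7/2 + 2*sqrt(35) (q = -7/2 + sqrt(130 + 10) = -7/2 + sqrt(140) = -7/2 + 2*sqrt(35) ≈ 8.3322)
q*a(11, j(2)) = (-7/2 + 2*sqrt(35))*(-3 - 1*11) = (-7/2 + 2*sqrt(35))*(-3 - 11) = (-7/2 + 2*sqrt(35))*(-14) = 49 - 28*sqrt(35)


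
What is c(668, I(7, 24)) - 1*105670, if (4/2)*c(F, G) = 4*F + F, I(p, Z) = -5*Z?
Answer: -104000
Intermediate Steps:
c(F, G) = 5*F/2 (c(F, G) = (4*F + F)/2 = (5*F)/2 = 5*F/2)
c(668, I(7, 24)) - 1*105670 = (5/2)*668 - 1*105670 = 1670 - 105670 = -104000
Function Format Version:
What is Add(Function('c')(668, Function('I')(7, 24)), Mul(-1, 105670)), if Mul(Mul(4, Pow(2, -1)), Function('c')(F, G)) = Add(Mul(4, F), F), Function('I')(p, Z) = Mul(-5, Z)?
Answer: -104000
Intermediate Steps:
Function('c')(F, G) = Mul(Rational(5, 2), F) (Function('c')(F, G) = Mul(Rational(1, 2), Add(Mul(4, F), F)) = Mul(Rational(1, 2), Mul(5, F)) = Mul(Rational(5, 2), F))
Add(Function('c')(668, Function('I')(7, 24)), Mul(-1, 105670)) = Add(Mul(Rational(5, 2), 668), Mul(-1, 105670)) = Add(1670, -105670) = -104000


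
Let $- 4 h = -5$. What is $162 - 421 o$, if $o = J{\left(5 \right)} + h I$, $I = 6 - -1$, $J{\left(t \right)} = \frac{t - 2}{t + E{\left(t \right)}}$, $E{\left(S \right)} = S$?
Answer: $- \frac{72961}{20} \approx -3648.1$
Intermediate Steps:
$h = \frac{5}{4}$ ($h = \left(- \frac{1}{4}\right) \left(-5\right) = \frac{5}{4} \approx 1.25$)
$J{\left(t \right)} = \frac{-2 + t}{2 t}$ ($J{\left(t \right)} = \frac{t - 2}{t + t} = \frac{-2 + t}{2 t}$)
$I = 7$ ($I = 6 + 1 = 7$)
$o = \frac{181}{20}$ ($o = \frac{-2 + 5}{2 \cdot 5} + \frac{5}{4} \cdot 7 = \frac{1}{2} \cdot \frac{1}{5} \cdot 3 + \frac{35}{4} = \frac{3}{10} + \frac{35}{4} = \frac{181}{20} \approx 9.05$)
$162 - 421 o = 162 - \frac{76201}{20} = - \frac{72961}{20}$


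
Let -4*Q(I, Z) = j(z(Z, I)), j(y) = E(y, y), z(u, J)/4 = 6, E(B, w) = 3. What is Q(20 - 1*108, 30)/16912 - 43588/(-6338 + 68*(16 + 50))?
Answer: 1474317737/62574400 ≈ 23.561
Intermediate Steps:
z(u, J) = 24 (z(u, J) = 4*6 = 24)
j(y) = 3
Q(I, Z) = -3/4 (Q(I, Z) = -1/4*3 = -3/4)
Q(20 - 1*108, 30)/16912 - 43588/(-6338 + 68*(16 + 50)) = -3/4/16912 - 43588/(-6338 + 68*(16 + 50)) = -3/4*1/16912 - 43588/(-6338 + 68*66) = -3/67648 - 43588/(-6338 + 4488) = -3/67648 - 43588/(-1850) = -3/67648 - 43588*(-1/1850) = -3/67648 + 21794/925 = 1474317737/62574400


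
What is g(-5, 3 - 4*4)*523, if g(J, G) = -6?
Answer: -3138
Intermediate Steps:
g(-5, 3 - 4*4)*523 = -6*523 = -3138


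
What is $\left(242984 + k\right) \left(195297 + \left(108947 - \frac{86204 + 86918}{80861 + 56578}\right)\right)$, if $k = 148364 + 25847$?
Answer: $\frac{1938325888111870}{15271} \approx 1.2693 \cdot 10^{11}$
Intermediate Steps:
$k = 174211$
$\left(242984 + k\right) \left(195297 + \left(108947 - \frac{86204 + 86918}{80861 + 56578}\right)\right) = \left(242984 + 174211\right) \left(195297 + \left(108947 - \frac{86204 + 86918}{80861 + 56578}\right)\right) = 417195 \left(195297 + \left(108947 - \frac{173122}{137439}\right)\right) = 417195 \left(195297 + \frac{14973393611}{137439}\right) = 417195 \cdot \frac{41814817994}{137439} = \frac{1938325888111870}{15271}$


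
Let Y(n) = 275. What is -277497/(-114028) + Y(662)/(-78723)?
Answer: 21814038631/8976626244 ≈ 2.4301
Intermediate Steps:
-277497/(-114028) + Y(662)/(-78723) = -277497/(-114028) + 275/(-78723) = -277497*(-1/114028) + 275*(-1/78723) = 277497/114028 - 275/78723 = 21814038631/8976626244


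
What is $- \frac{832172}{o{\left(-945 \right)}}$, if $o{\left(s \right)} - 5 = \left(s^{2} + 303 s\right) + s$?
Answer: $- \frac{416086}{302875} \approx -1.3738$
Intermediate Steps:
$o{\left(s \right)} = 5 + s^{2} + 304 s$ ($o{\left(s \right)} = 5 + \left(\left(s^{2} + 303 s\right) + s\right) = 5 + \left(s^{2} + 304 s\right) = 5 + s^{2} + 304 s$)
$- \frac{832172}{o{\left(-945 \right)}} = - \frac{832172}{5 + \left(-945\right)^{2} + 304 \left(-945\right)} = - \frac{832172}{5 + 893025 - 287280} = - \frac{832172}{605750} = \left(-832172\right) \frac{1}{605750} = - \frac{416086}{302875}$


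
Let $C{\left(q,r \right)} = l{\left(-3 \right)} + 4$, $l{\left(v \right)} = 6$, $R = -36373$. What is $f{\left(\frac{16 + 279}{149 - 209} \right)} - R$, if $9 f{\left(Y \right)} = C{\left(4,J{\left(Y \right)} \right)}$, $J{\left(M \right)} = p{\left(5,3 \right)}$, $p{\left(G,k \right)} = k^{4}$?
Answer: $\frac{327367}{9} \approx 36374.0$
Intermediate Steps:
$J{\left(M \right)} = 81$ ($J{\left(M \right)} = 3^{4} = 81$)
$C{\left(q,r \right)} = 10$ ($C{\left(q,r \right)} = 6 + 4 = 10$)
$f{\left(Y \right)} = \frac{10}{9}$ ($f{\left(Y \right)} = \frac{1}{9} \cdot 10 = \frac{10}{9}$)
$f{\left(\frac{16 + 279}{149 - 209} \right)} - R = \frac{10}{9} - -36373 = \frac{10}{9} + 36373 = \frac{327367}{9}$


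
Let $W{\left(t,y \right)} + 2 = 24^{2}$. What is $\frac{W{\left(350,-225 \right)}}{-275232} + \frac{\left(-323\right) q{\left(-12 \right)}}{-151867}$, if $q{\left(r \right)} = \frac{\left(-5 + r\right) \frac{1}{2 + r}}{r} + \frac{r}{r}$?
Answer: $- \frac{1429721}{5499823440} \approx -0.00025996$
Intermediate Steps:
$W{\left(t,y \right)} = 574$ ($W{\left(t,y \right)} = -2 + 24^{2} = -2 + 576 = 574$)
$q{\left(r \right)} = 1 + \frac{-5 + r}{r \left(2 + r\right)}$ ($q{\left(r \right)} = \frac{\frac{1}{2 + r} \left(-5 + r\right)}{r} + 1 = \frac{-5 + r}{r \left(2 + r\right)} + 1 = 1 + \frac{-5 + r}{r \left(2 + r\right)}$)
$\frac{W{\left(350,-225 \right)}}{-275232} + \frac{\left(-323\right) q{\left(-12 \right)}}{-151867} = \frac{574}{-275232} + \frac{\left(-323\right) \frac{-5 + \left(-12\right)^{2} + 3 \left(-12\right)}{\left(-12\right) \left(2 - 12\right)}}{-151867} = 574 \left(- \frac{1}{275232}\right) + - 323 \left(- \frac{-5 + 144 - 36}{12 \left(-10\right)}\right) \left(- \frac{1}{151867}\right) = - \frac{287}{137616} + - 323 \left(\left(- \frac{1}{12}\right) \left(- \frac{1}{10}\right) 103\right) \left(- \frac{1}{151867}\right) = - \frac{287}{137616} + \left(-323\right) \frac{103}{120} \left(- \frac{1}{151867}\right) = - \frac{287}{137616} - - \frac{1751}{959160} = - \frac{287}{137616} + \frac{1751}{959160} = - \frac{1429721}{5499823440}$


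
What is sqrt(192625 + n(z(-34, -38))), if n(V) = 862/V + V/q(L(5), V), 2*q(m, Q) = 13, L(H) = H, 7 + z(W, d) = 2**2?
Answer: sqrt(292544889)/39 ≈ 438.56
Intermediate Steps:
z(W, d) = -3 (z(W, d) = -7 + 2**2 = -7 + 4 = -3)
q(m, Q) = 13/2 (q(m, Q) = (1/2)*13 = 13/2)
n(V) = 862/V + 2*V/13 (n(V) = 862/V + V/(13/2) = 862/V + V*(2/13) = 862/V + 2*V/13)
sqrt(192625 + n(z(-34, -38))) = sqrt(192625 + (862/(-3) + (2/13)*(-3))) = sqrt(192625 + (862*(-1/3) - 6/13)) = sqrt(192625 + (-862/3 - 6/13)) = sqrt(192625 - 11224/39) = sqrt(7501151/39) = sqrt(292544889)/39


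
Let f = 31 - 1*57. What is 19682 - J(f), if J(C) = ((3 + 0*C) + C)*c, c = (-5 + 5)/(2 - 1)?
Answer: 19682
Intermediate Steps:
c = 0 (c = 0/1 = 0*1 = 0)
f = -26 (f = 31 - 57 = -26)
J(C) = 0 (J(C) = ((3 + 0*C) + C)*0 = ((3 + 0) + C)*0 = (3 + C)*0 = 0)
19682 - J(f) = 19682 - 1*0 = 19682 + 0 = 19682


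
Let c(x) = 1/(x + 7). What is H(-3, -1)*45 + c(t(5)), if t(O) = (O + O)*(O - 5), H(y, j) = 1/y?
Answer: -104/7 ≈ -14.857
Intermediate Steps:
t(O) = 2*O*(-5 + O) (t(O) = (2*O)*(-5 + O) = 2*O*(-5 + O))
c(x) = 1/(7 + x)
H(-3, -1)*45 + c(t(5)) = 45/(-3) + 1/(7 + 2*5*(-5 + 5)) = -⅓*45 + 1/(7 + 2*5*0) = -15 + 1/(7 + 0) = -15 + 1/7 = -15 + ⅐ = -104/7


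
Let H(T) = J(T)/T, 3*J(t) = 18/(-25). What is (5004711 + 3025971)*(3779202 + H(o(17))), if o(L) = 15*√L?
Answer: 30349569475764 - 16061364*√17/2125 ≈ 3.0350e+13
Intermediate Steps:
J(t) = -6/25 (J(t) = (18/(-25))/3 = (18*(-1/25))/3 = (⅓)*(-18/25) = -6/25)
H(T) = -6/(25*T)
(5004711 + 3025971)*(3779202 + H(o(17))) = (5004711 + 3025971)*(3779202 - 6*√17/255/25) = 8030682*(3779202 - 2*√17/2125) = 30349569475764 - 16061364*√17/2125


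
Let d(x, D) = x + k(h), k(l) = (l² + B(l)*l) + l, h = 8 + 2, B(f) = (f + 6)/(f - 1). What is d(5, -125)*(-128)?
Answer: -152960/9 ≈ -16996.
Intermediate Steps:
B(f) = (6 + f)/(-1 + f)
h = 10
k(l) = l + l² + l*(6 + l)/(-1 + l) (k(l) = (l² + ((6 + l)/(-1 + l))*l) + l = (l² + l*(6 + l)/(-1 + l)) + l = l + l² + l*(6 + l)/(-1 + l))
d(x, D) = 1150/9 + x (d(x, D) = x + 10*(5 + 10 + 10²)/(-1 + 10) = x + 10*(5 + 10 + 100)/9 = x + 10*(⅑)*115 = x + 1150/9 = 1150/9 + x)
d(5, -125)*(-128) = (1150/9 + 5)*(-128) = (1195/9)*(-128) = -152960/9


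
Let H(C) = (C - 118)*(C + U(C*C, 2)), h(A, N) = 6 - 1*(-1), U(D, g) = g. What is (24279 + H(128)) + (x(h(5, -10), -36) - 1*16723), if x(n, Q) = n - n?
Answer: 8856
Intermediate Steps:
h(A, N) = 7 (h(A, N) = 6 + 1 = 7)
x(n, Q) = 0
H(C) = (-118 + C)*(2 + C) (H(C) = (C - 118)*(C + 2) = (-118 + C)*(2 + C))
(24279 + H(128)) + (x(h(5, -10), -36) - 1*16723) = (24279 + (-236 + 128² - 116*128)) + (0 - 1*16723) = (24279 + (-236 + 16384 - 14848)) + (0 - 16723) = (24279 + 1300) - 16723 = 25579 - 16723 = 8856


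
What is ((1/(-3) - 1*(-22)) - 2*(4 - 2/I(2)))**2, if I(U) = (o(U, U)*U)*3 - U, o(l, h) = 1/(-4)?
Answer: 69169/441 ≈ 156.85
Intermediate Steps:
o(l, h) = -1/4
I(U) = -7*U/4 (I(U) = -U/4*3 - U = -3*U/4 - U = -7*U/4)
((1/(-3) - 1*(-22)) - 2*(4 - 2/I(2)))**2 = ((1/(-3) - 1*(-22)) - 2*(4 - 2/((-7/4*2))))**2 = ((-1/3 + 22) - 2*(4 - 2/(-7/2)))**2 = (65/3 - 2*(4 - 2*(-2/7)))**2 = (65/3 - 2*(4 + 4/7))**2 = (65/3 - 2*32/7)**2 = (65/3 - 64/7)**2 = (263/21)**2 = 69169/441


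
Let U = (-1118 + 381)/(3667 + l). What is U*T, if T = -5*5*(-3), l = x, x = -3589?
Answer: -18425/26 ≈ -708.65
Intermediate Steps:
l = -3589
T = 75 (T = -25*(-3) = 75)
U = -737/78 (U = (-1118 + 381)/(3667 - 3589) = -737/78 ≈ -9.4487)
U*T = -737/78*75 = -18425/26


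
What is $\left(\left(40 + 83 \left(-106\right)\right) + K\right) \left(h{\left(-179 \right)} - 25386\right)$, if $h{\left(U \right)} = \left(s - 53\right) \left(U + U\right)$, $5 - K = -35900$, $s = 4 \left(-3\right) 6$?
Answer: $525674508$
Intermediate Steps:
$s = -72$ ($s = \left(-12\right) 6 = -72$)
$K = 35905$ ($K = 5 - -35900 = 5 + 35900 = 35905$)
$h{\left(U \right)} = - 250 U$ ($h{\left(U \right)} = \left(-72 - 53\right) \left(U + U\right) = - 125 \cdot 2 U = - 250 U$)
$\left(\left(40 + 83 \left(-106\right)\right) + K\right) \left(h{\left(-179 \right)} - 25386\right) = \left(\left(40 + 83 \left(-106\right)\right) + 35905\right) \left(\left(-250\right) \left(-179\right) - 25386\right) = \left(\left(40 - 8798\right) + 35905\right) \left(44750 - 25386\right) = \left(-8758 + 35905\right) 19364 = 27147 \cdot 19364 = 525674508$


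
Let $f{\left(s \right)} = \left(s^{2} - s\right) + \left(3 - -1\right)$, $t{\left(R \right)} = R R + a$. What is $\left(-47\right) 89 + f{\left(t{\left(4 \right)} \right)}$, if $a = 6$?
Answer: $-3717$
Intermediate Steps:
$t{\left(R \right)} = 6 + R^{2}$ ($t{\left(R \right)} = R R + 6 = R^{2} + 6 = 6 + R^{2}$)
$f{\left(s \right)} = 4 + s^{2} - s$ ($f{\left(s \right)} = \left(s^{2} - s\right) + \left(3 + 1\right) = \left(s^{2} - s\right) + 4 = 4 + s^{2} - s$)
$\left(-47\right) 89 + f{\left(t{\left(4 \right)} \right)} = \left(-47\right) 89 + \left(4 + \left(6 + 4^{2}\right)^{2} - \left(6 + 4^{2}\right)\right) = -4183 + \left(4 + \left(6 + 16\right)^{2} - \left(6 + 16\right)\right) = -4183 + \left(4 + 22^{2} - 22\right) = -4183 + \left(4 + 484 - 22\right) = -4183 + 466 = -3717$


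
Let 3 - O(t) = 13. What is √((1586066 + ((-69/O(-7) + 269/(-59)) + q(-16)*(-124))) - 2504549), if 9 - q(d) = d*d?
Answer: I*√309061510710/590 ≈ 942.26*I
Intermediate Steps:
O(t) = -10 (O(t) = 3 - 1*13 = 3 - 13 = -10)
q(d) = 9 - d² (q(d) = 9 - d*d = 9 - d²)
√((1586066 + ((-69/O(-7) + 269/(-59)) + q(-16)*(-124))) - 2504549) = √((1586066 + ((-69/(-10) + 269/(-59)) + (9 - 1*(-16)²)*(-124))) - 2504549) = √((1586066 + ((-69*(-⅒) + 269*(-1/59)) + (9 - 1*256)*(-124))) - 2504549) = √((1586066 + ((69/10 - 269/59) + (9 - 256)*(-124))) - 2504549) = √((1586066 + (1381/590 - 247*(-124))) - 2504549) = √((1586066 + (1381/590 + 30628)) - 2504549) = √((1586066 + 18071901/590) - 2504549) = √(953850841/590 - 2504549) = √(-523833069/590) = I*√309061510710/590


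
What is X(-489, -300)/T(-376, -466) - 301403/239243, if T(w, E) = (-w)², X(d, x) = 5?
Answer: -42609954313/33823218368 ≈ -1.2598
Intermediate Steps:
T(w, E) = w²
X(-489, -300)/T(-376, -466) - 301403/239243 = 5/((-376)²) - 301403/239243 = 5/141376 - 301403*1/239243 = 5*(1/141376) - 301403/239243 = 5/141376 - 301403/239243 = -42609954313/33823218368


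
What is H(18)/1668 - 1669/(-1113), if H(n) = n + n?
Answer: 235330/154707 ≈ 1.5211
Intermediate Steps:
H(n) = 2*n
H(18)/1668 - 1669/(-1113) = (2*18)/1668 - 1669/(-1113) = 36*(1/1668) - 1669*(-1/1113) = 3/139 + 1669/1113 = 235330/154707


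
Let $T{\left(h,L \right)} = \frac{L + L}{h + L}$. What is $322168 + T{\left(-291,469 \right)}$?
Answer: $\frac{28673421}{89} \approx 3.2217 \cdot 10^{5}$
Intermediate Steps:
$T{\left(h,L \right)} = \frac{2 L}{L + h}$
$322168 + T{\left(-291,469 \right)} = 322168 + 2 \cdot 469 \frac{1}{469 - 291} = 322168 + 2 \cdot 469 \cdot \frac{1}{178} = 322168 + \frac{469}{89} = \frac{28673421}{89}$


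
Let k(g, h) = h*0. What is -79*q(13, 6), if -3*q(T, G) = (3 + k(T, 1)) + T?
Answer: 1264/3 ≈ 421.33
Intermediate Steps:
k(g, h) = 0
q(T, G) = -1 - T/3 (q(T, G) = -((3 + 0) + T)/3 = -(3 + T)/3 = -1 - T/3)
-79*q(13, 6) = -79*(-1 - ⅓*13) = -79*(-1 - 13/3) = -79*(-16/3) = 1264/3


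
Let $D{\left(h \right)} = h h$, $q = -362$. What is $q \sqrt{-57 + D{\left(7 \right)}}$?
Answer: $- 724 i \sqrt{2} \approx - 1023.9 i$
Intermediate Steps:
$D{\left(h \right)} = h^{2}$
$q \sqrt{-57 + D{\left(7 \right)}} = - 362 \sqrt{-57 + 7^{2}} = - 362 \sqrt{-57 + 49} = - 362 \sqrt{-8} = - 362 \cdot 2 i \sqrt{2} = - 724 i \sqrt{2}$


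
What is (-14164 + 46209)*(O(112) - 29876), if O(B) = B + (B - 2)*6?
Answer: -932637680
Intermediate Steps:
O(B) = -12 + 7*B (O(B) = B + (-2 + B)*6 = B + (-12 + 6*B) = -12 + 7*B)
(-14164 + 46209)*(O(112) - 29876) = (-14164 + 46209)*((-12 + 7*112) - 29876) = 32045*((-12 + 784) - 29876) = 32045*(772 - 29876) = 32045*(-29104) = -932637680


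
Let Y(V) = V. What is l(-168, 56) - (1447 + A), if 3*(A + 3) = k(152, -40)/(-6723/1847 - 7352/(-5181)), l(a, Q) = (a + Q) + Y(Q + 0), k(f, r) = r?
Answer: -32006669260/21252719 ≈ -1506.0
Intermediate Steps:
l(a, Q) = a + 2*Q (l(a, Q) = (a + Q) + (Q + 0) = (Q + a) + Q = a + 2*Q)
A = 63832603/21252719 (A = -3 + (-40/(-6723/1847 - 7352/(-5181)))/3 = -3 + (-40/(-6723*1/1847 - 7352*(-1/5181)))/3 = -3 + (-40/(-6723/1847 + 7352/5181))/3 = -3 + (-40/(-21252719/9569307))/3 = -3 + (-40*(-9569307/21252719))/3 = -3 + (⅓)*(382772280/21252719) = -3 + 127590760/21252719 = 63832603/21252719 ≈ 3.0035)
l(-168, 56) - (1447 + A) = (-168 + 2*56) - (1447 + 63832603/21252719) = (-168 + 112) - 1*30816516996/21252719 = -56 - 30816516996/21252719 = -32006669260/21252719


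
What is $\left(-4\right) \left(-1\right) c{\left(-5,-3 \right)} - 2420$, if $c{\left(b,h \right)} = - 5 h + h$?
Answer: $-2372$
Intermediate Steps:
$c{\left(b,h \right)} = - 4 h$
$\left(-4\right) \left(-1\right) c{\left(-5,-3 \right)} - 2420 = \left(-4\right) \left(-1\right) \left(\left(-4\right) \left(-3\right)\right) - 2420 = 4 \cdot 12 - 2420 = 48 - 2420 = -2372$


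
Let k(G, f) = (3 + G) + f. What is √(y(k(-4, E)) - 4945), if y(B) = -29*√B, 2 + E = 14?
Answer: √(-4945 - 29*√11) ≈ 71.001*I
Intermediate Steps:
E = 12 (E = -2 + 14 = 12)
k(G, f) = 3 + G + f
√(y(k(-4, E)) - 4945) = √(-29*√(3 - 4 + 12) - 4945) = √(-29*√11 - 4945) = √(-4945 - 29*√11)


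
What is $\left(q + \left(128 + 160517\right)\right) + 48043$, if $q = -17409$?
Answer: $191279$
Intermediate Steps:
$\left(q + \left(128 + 160517\right)\right) + 48043 = \left(-17409 + \left(128 + 160517\right)\right) + 48043 = \left(-17409 + 160645\right) + 48043 = 143236 + 48043 = 191279$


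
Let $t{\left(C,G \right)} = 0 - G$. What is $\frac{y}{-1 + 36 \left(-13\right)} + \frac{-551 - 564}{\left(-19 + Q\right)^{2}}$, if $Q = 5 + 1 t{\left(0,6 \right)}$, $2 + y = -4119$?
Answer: $\frac{225093}{37520} \approx 5.9993$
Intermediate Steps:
$y = -4121$ ($y = -2 - 4119 = -4121$)
$t{\left(C,G \right)} = - G$
$Q = -1$ ($Q = 5 + 1 \left(\left(-1\right) 6\right) = 5 + 1 \left(-6\right) = 5 - 6 = -1$)
$\frac{y}{-1 + 36 \left(-13\right)} + \frac{-551 - 564}{\left(-19 + Q\right)^{2}} = - \frac{4121}{-1 + 36 \left(-13\right)} + \frac{-551 - 564}{\left(-19 - 1\right)^{2}} = - \frac{4121}{-1 - 468} + \frac{-551 - 564}{\left(-20\right)^{2}} = - \frac{4121}{-469} - \frac{1115}{400} = \left(-4121\right) \left(- \frac{1}{469}\right) - \frac{223}{80} = \frac{4121}{469} - \frac{223}{80} = \frac{225093}{37520}$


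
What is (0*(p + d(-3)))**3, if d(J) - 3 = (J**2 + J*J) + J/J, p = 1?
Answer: 0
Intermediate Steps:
d(J) = 4 + 2*J**2 (d(J) = 3 + ((J**2 + J*J) + J/J) = 3 + ((J**2 + J**2) + 1) = 3 + (2*J**2 + 1) = 3 + (1 + 2*J**2) = 4 + 2*J**2)
(0*(p + d(-3)))**3 = (0*(1 + (4 + 2*(-3)**2)))**3 = (0*(1 + (4 + 2*9)))**3 = (0*(1 + (4 + 18)))**3 = (0*(1 + 22))**3 = (0*23)**3 = 0**3 = 0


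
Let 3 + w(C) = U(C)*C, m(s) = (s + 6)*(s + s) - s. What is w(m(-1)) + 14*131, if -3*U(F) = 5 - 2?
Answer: 1840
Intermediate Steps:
U(F) = -1 (U(F) = -(5 - 2)/3 = -⅓*3 = -1)
m(s) = -s + 2*s*(6 + s) (m(s) = (6 + s)*(2*s) - s = 2*s*(6 + s) - s = -s + 2*s*(6 + s))
w(C) = -3 - C
w(m(-1)) + 14*131 = (-3 - (-1)*(11 + 2*(-1))) + 14*131 = (-3 - (-1)*(11 - 2)) + 1834 = (-3 - (-1)*9) + 1834 = (-3 - 1*(-9)) + 1834 = (-3 + 9) + 1834 = 6 + 1834 = 1840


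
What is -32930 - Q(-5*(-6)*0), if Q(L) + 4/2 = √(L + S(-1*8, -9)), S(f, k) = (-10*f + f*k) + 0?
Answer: -32928 - 2*√38 ≈ -32940.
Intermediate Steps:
S(f, k) = -10*f + f*k
Q(L) = -2 + √(152 + L) (Q(L) = -2 + √(L + (-1*8)*(-10 - 9)) = -2 + √(L - 8*(-19)) = -2 + √(L + 152) = -2 + √(152 + L))
-32930 - Q(-5*(-6)*0) = -32930 - (-2 + √(152 - 5*(-6)*0)) = -32930 - (-2 + √(152 + 30*0)) = -32930 - (-2 + √(152 + 0)) = -32930 - (-2 + √152) = -32930 - (-2 + 2*√38) = -32930 + (2 - 2*√38) = -32928 - 2*√38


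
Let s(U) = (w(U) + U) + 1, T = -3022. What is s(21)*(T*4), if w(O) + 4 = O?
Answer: -471432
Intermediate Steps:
w(O) = -4 + O
s(U) = -3 + 2*U (s(U) = ((-4 + U) + U) + 1 = (-4 + 2*U) + 1 = -3 + 2*U)
s(21)*(T*4) = (-3 + 2*21)*(-3022*4) = (-3 + 42)*(-12088) = 39*(-12088) = -471432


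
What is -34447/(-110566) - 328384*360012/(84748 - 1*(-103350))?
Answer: -6535673570846161/10398621734 ≈ -6.2851e+5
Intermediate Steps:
-34447/(-110566) - 328384*360012/(84748 - 1*(-103350)) = -34447*(-1/110566) - 328384*360012/(84748 + 103350) = 34447/110566 - 328384/(188098*(1/360012)) = 34447/110566 - 328384/94049/180006 = 34447/110566 - 328384*180006/94049 = 34447/110566 - 59111090304/94049 = -6535673570846161/10398621734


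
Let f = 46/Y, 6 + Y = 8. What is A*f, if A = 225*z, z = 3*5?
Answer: 77625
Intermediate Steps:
Y = 2 (Y = -6 + 8 = 2)
z = 15
A = 3375 (A = 225*15 = 3375)
f = 23 (f = 46/2 = 46*(½) = 23)
A*f = 3375*23 = 77625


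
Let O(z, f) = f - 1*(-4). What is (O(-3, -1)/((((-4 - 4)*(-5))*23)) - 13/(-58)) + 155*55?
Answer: 227453067/26680 ≈ 8525.2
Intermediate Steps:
O(z, f) = 4 + f (O(z, f) = f + 4 = 4 + f)
(O(-3, -1)/((((-4 - 4)*(-5))*23)) - 13/(-58)) + 155*55 = ((4 - 1)/((((-4 - 4)*(-5))*23)) - 13/(-58)) + 155*55 = (3/((-8*(-5)*23)) - 13*(-1/58)) + 8525 = (3/((40*23)) + 13/58) + 8525 = (3/920 + 13/58) + 8525 = 6067/26680 + 8525 = 227453067/26680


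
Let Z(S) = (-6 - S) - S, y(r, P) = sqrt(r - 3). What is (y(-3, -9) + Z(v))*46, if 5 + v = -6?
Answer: 736 + 46*I*sqrt(6) ≈ 736.0 + 112.68*I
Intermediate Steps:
v = -11 (v = -5 - 6 = -11)
y(r, P) = sqrt(-3 + r)
Z(S) = -6 - 2*S
(y(-3, -9) + Z(v))*46 = (sqrt(-3 - 3) + (-6 - 2*(-11)))*46 = (sqrt(-6) + (-6 + 22))*46 = (I*sqrt(6) + 16)*46 = (16 + I*sqrt(6))*46 = 736 + 46*I*sqrt(6)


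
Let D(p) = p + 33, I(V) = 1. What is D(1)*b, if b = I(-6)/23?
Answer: 34/23 ≈ 1.4783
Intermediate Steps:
D(p) = 33 + p
b = 1/23 ≈ 0.043478
D(1)*b = (33 + 1)*(1/23) = 34*(1/23) = 34/23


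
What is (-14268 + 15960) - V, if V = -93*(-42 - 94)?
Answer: -10956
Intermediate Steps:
V = 12648 (V = -93*(-136) = 12648)
(-14268 + 15960) - V = (-14268 + 15960) - 1*12648 = 1692 - 12648 = -10956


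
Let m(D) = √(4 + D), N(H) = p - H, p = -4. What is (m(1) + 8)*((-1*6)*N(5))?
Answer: 432 + 54*√5 ≈ 552.75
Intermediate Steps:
N(H) = -4 - H
(m(1) + 8)*((-1*6)*N(5)) = (√(4 + 1) + 8)*((-1*6)*(-4 - 1*5)) = (√5 + 8)*(-6*(-4 - 5)) = (8 + √5)*(-6*(-9)) = (8 + √5)*54 = 432 + 54*√5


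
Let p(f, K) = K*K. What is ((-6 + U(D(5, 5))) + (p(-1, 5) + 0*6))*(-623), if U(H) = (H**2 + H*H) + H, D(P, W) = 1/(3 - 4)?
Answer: -12460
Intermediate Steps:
p(f, K) = K**2
D(P, W) = -1 (D(P, W) = 1/(-1) = -1)
U(H) = H + 2*H**2 (U(H) = (H**2 + H**2) + H = 2*H**2 + H = H + 2*H**2)
((-6 + U(D(5, 5))) + (p(-1, 5) + 0*6))*(-623) = ((-6 - (1 + 2*(-1))) + (5**2 + 0*6))*(-623) = ((-6 - (1 - 2)) + (25 + 0))*(-623) = ((-6 - 1*(-1)) + 25)*(-623) = ((-6 + 1) + 25)*(-623) = (-5 + 25)*(-623) = 20*(-623) = -12460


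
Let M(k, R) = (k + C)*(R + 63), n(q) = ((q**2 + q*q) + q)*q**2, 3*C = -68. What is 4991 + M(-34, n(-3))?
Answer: -6229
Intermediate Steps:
C = -68/3 (C = (1/3)*(-68) = -68/3 ≈ -22.667)
n(q) = q**2*(q + 2*q**2) (n(q) = ((q**2 + q**2) + q)*q**2 = (2*q**2 + q)*q**2 = (q + 2*q**2)*q**2 = q**2*(q + 2*q**2))
M(k, R) = (63 + R)*(-68/3 + k) (M(k, R) = (k - 68/3)*(R + 63) = (-68/3 + k)*(63 + R) = (63 + R)*(-68/3 + k))
4991 + M(-34, n(-3)) = 4991 + (-1428 + 63*(-34) - 68*(-3)**3*(1 + 2*(-3))/3 + ((-3)**3*(1 + 2*(-3)))*(-34)) = 4991 + (-1428 - 2142 - (-612)*(1 - 6) - 27*(1 - 6)*(-34)) = 4991 + (-1428 - 2142 - (-612)*(-5) - 27*(-5)*(-34)) = 4991 + (-1428 - 2142 - 68/3*135 + 135*(-34)) = 4991 + (-1428 - 2142 - 3060 - 4590) = 4991 - 11220 = -6229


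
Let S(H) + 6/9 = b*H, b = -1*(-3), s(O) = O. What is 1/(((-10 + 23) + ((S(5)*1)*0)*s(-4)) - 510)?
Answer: -1/497 ≈ -0.0020121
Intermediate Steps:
b = 3
S(H) = -⅔ + 3*H
1/(((-10 + 23) + ((S(5)*1)*0)*s(-4)) - 510) = 1/(((-10 + 23) + (((-⅔ + 3*5)*1)*0)*(-4)) - 510) = 1/((13 + (((-⅔ + 15)*1)*0)*(-4)) - 510) = 1/((13 + (((43/3)*1)*0)*(-4)) - 510) = 1/((13 + ((43/3)*0)*(-4)) - 510) = 1/((13 + 0*(-4)) - 510) = 1/((13 + 0) - 510) = 1/(13 - 510) = 1/(-497) = -1/497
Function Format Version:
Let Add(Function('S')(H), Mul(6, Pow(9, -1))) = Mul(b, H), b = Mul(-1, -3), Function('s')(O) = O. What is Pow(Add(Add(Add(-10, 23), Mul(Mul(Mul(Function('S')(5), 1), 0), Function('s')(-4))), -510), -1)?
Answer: Rational(-1, 497) ≈ -0.0020121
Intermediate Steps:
b = 3
Function('S')(H) = Add(Rational(-2, 3), Mul(3, H))
Pow(Add(Add(Add(-10, 23), Mul(Mul(Mul(Function('S')(5), 1), 0), Function('s')(-4))), -510), -1) = Pow(Add(Add(Add(-10, 23), Mul(Mul(Mul(Add(Rational(-2, 3), Mul(3, 5)), 1), 0), -4)), -510), -1) = Pow(Add(Add(13, Mul(Mul(Mul(Add(Rational(-2, 3), 15), 1), 0), -4)), -510), -1) = Pow(Add(Add(13, Mul(Mul(Mul(Rational(43, 3), 1), 0), -4)), -510), -1) = Pow(Add(Add(13, Mul(Mul(Rational(43, 3), 0), -4)), -510), -1) = Pow(Add(Add(13, Mul(0, -4)), -510), -1) = Pow(Add(Add(13, 0), -510), -1) = Pow(Add(13, -510), -1) = Pow(-497, -1) = Rational(-1, 497)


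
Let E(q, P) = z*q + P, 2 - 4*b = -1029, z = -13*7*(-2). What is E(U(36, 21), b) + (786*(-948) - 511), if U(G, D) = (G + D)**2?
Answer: -616253/4 ≈ -1.5406e+5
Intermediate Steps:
U(G, D) = (D + G)**2
z = 182 (z = -91*(-2) = 182)
b = 1031/4 (b = 1/2 - 1/4*(-1029) = 1/2 + 1029/4 = 1031/4 ≈ 257.75)
E(q, P) = P + 182*q (E(q, P) = 182*q + P = P + 182*q)
E(U(36, 21), b) + (786*(-948) - 511) = (1031/4 + 182*(21 + 36)**2) + (786*(-948) - 511) = (1031/4 + 182*57**2) + (-745128 - 511) = (1031/4 + 182*3249) - 745639 = (1031/4 + 591318) - 745639 = 2366303/4 - 745639 = -616253/4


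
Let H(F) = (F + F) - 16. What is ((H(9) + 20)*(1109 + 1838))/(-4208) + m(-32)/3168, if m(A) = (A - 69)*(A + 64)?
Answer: -3421787/208296 ≈ -16.428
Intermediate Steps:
H(F) = -16 + 2*F (H(F) = 2*F - 16 = -16 + 2*F)
m(A) = (-69 + A)*(64 + A)
((H(9) + 20)*(1109 + 1838))/(-4208) + m(-32)/3168 = (((-16 + 2*9) + 20)*(1109 + 1838))/(-4208) + (-4416 + (-32)² - 5*(-32))/3168 = (((-16 + 18) + 20)*2947)*(-1/4208) + (-4416 + 1024 + 160)*(1/3168) = ((2 + 20)*2947)*(-1/4208) - 3232*1/3168 = (22*2947)*(-1/4208) - 101/99 = 64834*(-1/4208) - 101/99 = -32417/2104 - 101/99 = -3421787/208296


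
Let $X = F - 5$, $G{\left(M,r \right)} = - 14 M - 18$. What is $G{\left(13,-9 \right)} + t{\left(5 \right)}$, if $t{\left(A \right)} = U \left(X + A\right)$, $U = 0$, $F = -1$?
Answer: $-200$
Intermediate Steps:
$G{\left(M,r \right)} = -18 - 14 M$
$X = -6$ ($X = -1 - 5 = -6$)
$t{\left(A \right)} = 0$ ($t{\left(A \right)} = 0 \left(-6 + A\right) = 0$)
$G{\left(13,-9 \right)} + t{\left(5 \right)} = \left(-18 - 182\right) + 0 = -200 + 0 = -200$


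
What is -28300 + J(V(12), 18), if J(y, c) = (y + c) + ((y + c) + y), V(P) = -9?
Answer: -28291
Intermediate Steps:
J(y, c) = 2*c + 3*y (J(y, c) = (c + y) + ((c + y) + y) = (c + y) + (c + 2*y) = 2*c + 3*y)
-28300 + J(V(12), 18) = -28300 + (2*18 + 3*(-9)) = -28300 + (36 - 27) = -28300 + 9 = -28291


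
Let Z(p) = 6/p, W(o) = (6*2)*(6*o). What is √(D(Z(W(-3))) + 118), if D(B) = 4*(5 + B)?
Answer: √1241/3 ≈ 11.743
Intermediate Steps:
W(o) = 72*o (W(o) = 12*(6*o) = 72*o)
D(B) = 20 + 4*B
√(D(Z(W(-3))) + 118) = √((20 + 4*(6/((72*(-3))))) + 118) = √((20 + 4*(6/(-216))) + 118) = √((20 + 4*(6*(-1/216))) + 118) = √((20 + 4*(-1/36)) + 118) = √((20 - ⅑) + 118) = √(179/9 + 118) = √(1241/9) = √1241/3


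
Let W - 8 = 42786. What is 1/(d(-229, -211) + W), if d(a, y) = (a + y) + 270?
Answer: 1/42624 ≈ 2.3461e-5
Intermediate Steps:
d(a, y) = 270 + a + y
W = 42794 (W = 8 + 42786 = 42794)
1/(d(-229, -211) + W) = 1/((270 - 229 - 211) + 42794) = 1/(-170 + 42794) = 1/42624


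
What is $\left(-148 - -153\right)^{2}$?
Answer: $25$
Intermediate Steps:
$\left(-148 - -153\right)^{2} = \left(-148 + 153\right)^{2} = 5^{2} = 25$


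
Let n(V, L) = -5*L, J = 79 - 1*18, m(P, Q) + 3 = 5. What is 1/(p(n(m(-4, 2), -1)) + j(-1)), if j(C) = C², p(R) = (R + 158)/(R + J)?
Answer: 66/229 ≈ 0.28821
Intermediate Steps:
m(P, Q) = 2 (m(P, Q) = -3 + 5 = 2)
J = 61 (J = 79 - 18 = 61)
p(R) = (158 + R)/(61 + R) (p(R) = (R + 158)/(R + 61) = (158 + R)/(61 + R))
1/(p(n(m(-4, 2), -1)) + j(-1)) = 1/((158 - 5*(-1))/(61 - 5*(-1)) + (-1)²) = 1/((158 + 5)/(61 + 5) + 1) = 1/(163/66 + 1) = 1/(229/66) = 66/229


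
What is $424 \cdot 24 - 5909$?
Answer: $4267$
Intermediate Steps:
$424 \cdot 24 - 5909 = 10176 + \left(-19773 + 13864\right) = 10176 - 5909 = 4267$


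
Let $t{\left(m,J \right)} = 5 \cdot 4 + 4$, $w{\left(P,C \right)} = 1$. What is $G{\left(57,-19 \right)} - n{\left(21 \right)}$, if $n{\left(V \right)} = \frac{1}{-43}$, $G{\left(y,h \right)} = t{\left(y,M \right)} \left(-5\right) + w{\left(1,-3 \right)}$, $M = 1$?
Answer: $- \frac{5116}{43} \approx -118.98$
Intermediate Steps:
$t{\left(m,J \right)} = 24$ ($t{\left(m,J \right)} = 20 + 4 = 24$)
$G{\left(y,h \right)} = -119$ ($G{\left(y,h \right)} = 24 \left(-5\right) + 1 = -120 + 1 = -119$)
$n{\left(V \right)} = - \frac{1}{43}$
$G{\left(57,-19 \right)} - n{\left(21 \right)} = -119 - - \frac{1}{43} = -119 + \frac{1}{43} = - \frac{5116}{43}$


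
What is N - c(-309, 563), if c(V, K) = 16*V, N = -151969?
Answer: -147025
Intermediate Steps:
N - c(-309, 563) = -151969 - 16*(-309) = -151969 - 1*(-4944) = -151969 + 4944 = -147025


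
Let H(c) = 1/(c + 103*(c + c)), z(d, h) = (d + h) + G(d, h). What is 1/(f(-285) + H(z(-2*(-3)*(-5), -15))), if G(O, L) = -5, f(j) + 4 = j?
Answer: -10350/2991151 ≈ -0.0034602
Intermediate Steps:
f(j) = -4 + j
z(d, h) = -5 + d + h (z(d, h) = (d + h) - 5 = -5 + d + h)
H(c) = 1/(207*c) (H(c) = 1/(c + 103*(2*c)) = 1/(c + 206*c) = 1/(207*c))
1/(f(-285) + H(z(-2*(-3)*(-5), -15))) = 1/((-4 - 285) + 1/(207*(-5 - 2*(-3)*(-5) - 15))) = 1/(-289 + 1/(207*(-5 + 6*(-5) - 15))) = 1/(-289 + 1/(207*(-5 - 30 - 15))) = 1/(-289 + (1/207)/(-50)) = 1/(-289 + (1/207)*(-1/50)) = 1/(-289 - 1/10350) = 1/(-2991151/10350) = -10350/2991151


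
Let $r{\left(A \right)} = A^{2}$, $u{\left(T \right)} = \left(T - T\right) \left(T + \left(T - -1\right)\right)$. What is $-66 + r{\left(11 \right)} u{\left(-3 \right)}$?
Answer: $-66$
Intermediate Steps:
$u{\left(T \right)} = 0$ ($u{\left(T \right)} = 0 \left(T + \left(T + 1\right)\right) = 0 \left(T + \left(1 + T\right)\right) = 0 \left(1 + 2 T\right) = 0$)
$-66 + r{\left(11 \right)} u{\left(-3 \right)} = -66 + 11^{2} \cdot 0 = -66 + 121 \cdot 0 = -66 + 0 = -66$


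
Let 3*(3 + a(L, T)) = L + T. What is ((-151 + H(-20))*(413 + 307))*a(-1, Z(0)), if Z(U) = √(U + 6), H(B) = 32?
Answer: 285600 - 28560*√6 ≈ 2.1564e+5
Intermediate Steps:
Z(U) = √(6 + U)
a(L, T) = -3 + L/3 + T/3 (a(L, T) = -3 + (L + T)/3 = -3 + (L/3 + T/3) = -3 + L/3 + T/3)
((-151 + H(-20))*(413 + 307))*a(-1, Z(0)) = ((-151 + 32)*(413 + 307))*(-3 + (⅓)*(-1) + √(6 + 0)/3) = (-119*720)*(-3 - ⅓ + √6/3) = -85680*(-10/3 + √6/3) = 285600 - 28560*√6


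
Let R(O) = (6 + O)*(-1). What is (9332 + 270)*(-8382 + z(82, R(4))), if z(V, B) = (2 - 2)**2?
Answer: -80483964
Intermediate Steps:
R(O) = -6 - O
z(V, B) = 0 (z(V, B) = 0**2 = 0)
(9332 + 270)*(-8382 + z(82, R(4))) = (9332 + 270)*(-8382 + 0) = 9602*(-8382) = -80483964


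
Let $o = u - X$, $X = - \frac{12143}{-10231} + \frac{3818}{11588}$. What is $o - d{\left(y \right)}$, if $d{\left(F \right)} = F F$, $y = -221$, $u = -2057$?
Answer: $- \frac{3017242603293}{59278414} \approx -50900.0$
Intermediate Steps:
$X = \frac{89887521}{59278414}$ ($X = \left(-12143\right) \left(- \frac{1}{10231}\right) + 3818 \cdot \frac{1}{11588} = \frac{12143}{10231} + \frac{1909}{5794} = \frac{89887521}{59278414} \approx 1.5164$)
$o = - \frac{122025585119}{59278414}$ ($o = -2057 - \frac{89887521}{59278414} = - \frac{122025585119}{59278414} \approx -2058.5$)
$d{\left(F \right)} = F^{2}$
$o - d{\left(y \right)} = - \frac{122025585119}{59278414} - \left(-221\right)^{2} = - \frac{122025585119}{59278414} - 48841 = - \frac{3017242603293}{59278414}$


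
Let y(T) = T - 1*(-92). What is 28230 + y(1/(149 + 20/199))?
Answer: 840342261/29671 ≈ 28322.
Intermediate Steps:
y(T) = 92 + T (y(T) = T + 92 = 92 + T)
28230 + y(1/(149 + 20/199)) = 28230 + (92 + 1/(149 + 20/199)) = 28230 + (92 + 1/(29671/199)) = 28230 + (92 + 199/29671) = 28230 + 2729931/29671 = 840342261/29671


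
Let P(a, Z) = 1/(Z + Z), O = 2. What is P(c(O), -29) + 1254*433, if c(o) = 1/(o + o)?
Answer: 31492955/58 ≈ 5.4298e+5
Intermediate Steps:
c(o) = 1/(2*o)
P(a, Z) = 1/(2*Z)
P(c(O), -29) + 1254*433 = (½)/(-29) + 1254*433 = (½)*(-1/29) + 542982 = -1/58 + 542982 = 31492955/58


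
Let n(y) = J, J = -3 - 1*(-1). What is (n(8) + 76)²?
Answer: 5476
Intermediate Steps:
J = -2 (J = -3 + 1 = -2)
n(y) = -2
(n(8) + 76)² = (-2 + 76)² = 74² = 5476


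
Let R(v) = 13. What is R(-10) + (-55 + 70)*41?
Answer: 628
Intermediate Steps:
R(-10) + (-55 + 70)*41 = 13 + (-55 + 70)*41 = 13 + 15*41 = 13 + 615 = 628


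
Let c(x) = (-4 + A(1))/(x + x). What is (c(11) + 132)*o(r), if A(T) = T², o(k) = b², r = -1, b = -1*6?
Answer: 52218/11 ≈ 4747.1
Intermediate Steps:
b = -6
o(k) = 36 (o(k) = (-6)² = 36)
c(x) = -3/(2*x) (c(x) = (-4 + 1²)/(x + x) = (-4 + 1)/((2*x)) = -3/(2*x))
(c(11) + 132)*o(r) = (-3/2/11 + 132)*36 = (-3/2*1/11 + 132)*36 = (-3/22 + 132)*36 = (2901/22)*36 = 52218/11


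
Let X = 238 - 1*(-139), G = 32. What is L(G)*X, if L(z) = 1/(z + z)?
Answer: 377/64 ≈ 5.8906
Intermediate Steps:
L(z) = 1/(2*z)
X = 377 (X = 238 + 139 = 377)
L(G)*X = ((½)/32)*377 = ((½)*(1/32))*377 = (1/64)*377 = 377/64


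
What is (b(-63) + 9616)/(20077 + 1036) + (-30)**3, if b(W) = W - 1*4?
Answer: -570041451/21113 ≈ -27000.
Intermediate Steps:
b(W) = -4 + W (b(W) = W - 4 = -4 + W)
(b(-63) + 9616)/(20077 + 1036) + (-30)**3 = ((-4 - 63) + 9616)/(20077 + 1036) + (-30)**3 = (-67 + 9616)/21113 - 27000 = 9549*(1/21113) - 27000 = 9549/21113 - 27000 = -570041451/21113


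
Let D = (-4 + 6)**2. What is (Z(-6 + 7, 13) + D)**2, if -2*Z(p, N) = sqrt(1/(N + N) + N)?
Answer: (208 - sqrt(8814))**2/2704 ≈ 4.8161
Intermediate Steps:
Z(p, N) = -sqrt(N + 1/(2*N))/2 (Z(p, N) = -sqrt(1/(N + N) + N)/2 = -sqrt(1/(2*N) + N)/2 = -sqrt(N + 1/(2*N))/2)
D = 4 (D = 2**2 = 4)
(Z(-6 + 7, 13) + D)**2 = (-sqrt(2/13 + 4*13)/4 + 4)**2 = (-sqrt(2*(1/13) + 52)/4 + 4)**2 = (-sqrt(2/13 + 52)/4 + 4)**2 = (-sqrt(8814)/52 + 4)**2 = (4 - sqrt(8814)/52)**2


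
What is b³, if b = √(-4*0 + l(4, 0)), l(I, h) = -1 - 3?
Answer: -8*I ≈ -8.0*I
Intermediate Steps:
l(I, h) = -4
b = 2*I (b = √(-4*0 - 4) = √(0 - 4) = √(-4) = 2*I ≈ 2.0*I)
b³ = (2*I)³ = -8*I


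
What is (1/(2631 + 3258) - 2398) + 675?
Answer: -10146746/5889 ≈ -1723.0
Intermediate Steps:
(1/(2631 + 3258) - 2398) + 675 = (1/5889 - 2398) + 675 = -14121821/5889 + 675 = -10146746/5889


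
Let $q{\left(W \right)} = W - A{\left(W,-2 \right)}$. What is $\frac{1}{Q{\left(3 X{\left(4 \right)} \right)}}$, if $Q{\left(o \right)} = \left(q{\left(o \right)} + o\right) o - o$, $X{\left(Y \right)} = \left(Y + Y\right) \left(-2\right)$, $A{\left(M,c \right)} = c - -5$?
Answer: $\frac{1}{4800} \approx 0.00020833$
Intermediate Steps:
$A{\left(M,c \right)} = 5 + c$ ($A{\left(M,c \right)} = c + 5 = 5 + c$)
$X{\left(Y \right)} = - 4 Y$ ($X{\left(Y \right)} = 2 Y \left(-2\right) = - 4 Y$)
$q{\left(W \right)} = -3 + W$ ($q{\left(W \right)} = W - \left(5 - 2\right) = W - 3 = -3 + W$)
$Q{\left(o \right)} = - o + o \left(-3 + 2 o\right)$ ($Q{\left(o \right)} = \left(\left(-3 + o\right) + o\right) o - o = \left(-3 + 2 o\right) o - o = o \left(-3 + 2 o\right) - o = - o + o \left(-3 + 2 o\right)$)
$\frac{1}{Q{\left(3 X{\left(4 \right)} \right)}} = \frac{1}{2 \cdot 3 \left(\left(-4\right) 4\right) \left(-2 + 3 \left(\left(-4\right) 4\right)\right)} = \frac{1}{2 \cdot 3 \left(-16\right) \left(-2 + 3 \left(-16\right)\right)} = \frac{1}{2 \left(-48\right) \left(-2 - 48\right)} = \frac{1}{2 \left(-48\right) \left(-50\right)} = \frac{1}{4800}$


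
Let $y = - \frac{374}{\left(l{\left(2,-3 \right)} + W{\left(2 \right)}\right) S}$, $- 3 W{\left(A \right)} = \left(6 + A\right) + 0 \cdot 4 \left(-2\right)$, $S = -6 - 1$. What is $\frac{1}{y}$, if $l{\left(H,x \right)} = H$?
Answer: $- \frac{7}{561} \approx -0.012478$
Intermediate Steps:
$S = -7$ ($S = -6 - 1 = -7$)
$W{\left(A \right)} = -2 - \frac{A}{3}$ ($W{\left(A \right)} = - \frac{\left(6 + A\right) + 0 \cdot 4 \left(-2\right)}{3} = - \frac{\left(6 + A\right) + 0 \left(-2\right)}{3} = - \frac{\left(6 + A\right) + 0}{3} = - \frac{6 + A}{3} = -2 - \frac{A}{3}$)
$y = - \frac{561}{7}$ ($y = - \frac{374}{\left(2 - \frac{8}{3}\right) \left(-7\right)} = - \frac{374}{\left(- \frac{2}{3}\right) \left(-7\right)} = - \frac{374}{\frac{14}{3}} = \left(-374\right) \frac{3}{14} = - \frac{561}{7} \approx -80.143$)
$\frac{1}{y} = \frac{1}{- \frac{561}{7}} = - \frac{7}{561}$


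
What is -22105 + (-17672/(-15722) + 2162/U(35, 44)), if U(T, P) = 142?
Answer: -12328360658/558131 ≈ -22089.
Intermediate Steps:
-22105 + (-17672/(-15722) + 2162/U(35, 44)) = -22105 + (-17672/(-15722) + 2162/142) = -22105 + (-17672*(-1/15722) + 2162*(1/142)) = -22105 + (8836/7861 + 1081/71) = -22105 + 9125097/558131 = -12328360658/558131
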